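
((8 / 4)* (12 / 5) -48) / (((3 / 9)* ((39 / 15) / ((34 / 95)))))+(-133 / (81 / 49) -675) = -77356712 / 100035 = -773.30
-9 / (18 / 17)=-17 / 2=-8.50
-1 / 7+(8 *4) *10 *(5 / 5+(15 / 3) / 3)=17917 / 21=853.19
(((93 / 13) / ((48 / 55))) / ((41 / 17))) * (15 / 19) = 434775 / 162032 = 2.68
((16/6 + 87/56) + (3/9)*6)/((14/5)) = 5225/2352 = 2.22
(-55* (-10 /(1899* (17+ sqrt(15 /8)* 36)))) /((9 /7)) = 0.00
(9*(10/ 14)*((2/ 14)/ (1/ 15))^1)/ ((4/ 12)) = 2025/ 49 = 41.33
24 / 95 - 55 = -54.75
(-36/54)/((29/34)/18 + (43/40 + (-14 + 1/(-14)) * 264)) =28560/159096397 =0.00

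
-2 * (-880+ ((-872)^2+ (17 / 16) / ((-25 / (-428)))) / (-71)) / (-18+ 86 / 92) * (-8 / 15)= 213253976 / 294375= 724.43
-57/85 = -0.67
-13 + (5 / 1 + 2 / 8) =-31 / 4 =-7.75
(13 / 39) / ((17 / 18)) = 6 / 17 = 0.35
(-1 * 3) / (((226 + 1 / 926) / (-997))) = 13.23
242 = 242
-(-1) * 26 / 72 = 13 / 36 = 0.36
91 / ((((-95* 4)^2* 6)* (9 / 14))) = 637 / 3898800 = 0.00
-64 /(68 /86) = -80.94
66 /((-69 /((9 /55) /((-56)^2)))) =-9 /180320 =-0.00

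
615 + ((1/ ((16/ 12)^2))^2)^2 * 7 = 40350567/ 65536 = 615.70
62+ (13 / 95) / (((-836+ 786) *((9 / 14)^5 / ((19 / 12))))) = 1372015286 / 22143375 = 61.96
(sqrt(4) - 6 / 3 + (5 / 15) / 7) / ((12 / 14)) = 1 / 18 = 0.06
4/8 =1/2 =0.50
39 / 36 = 13 / 12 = 1.08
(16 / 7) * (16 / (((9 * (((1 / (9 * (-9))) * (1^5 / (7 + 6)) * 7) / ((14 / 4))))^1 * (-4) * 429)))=96 / 77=1.25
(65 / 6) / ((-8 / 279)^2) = 1686555 / 128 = 13176.21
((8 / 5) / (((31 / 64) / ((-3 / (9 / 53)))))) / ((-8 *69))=3392 / 32085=0.11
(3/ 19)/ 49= 3/ 931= 0.00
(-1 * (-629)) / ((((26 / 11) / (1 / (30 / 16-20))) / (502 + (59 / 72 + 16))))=-51691849 / 6786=-7617.43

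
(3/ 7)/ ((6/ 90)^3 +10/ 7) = 10125/ 33757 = 0.30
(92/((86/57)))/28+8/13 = 21859/7826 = 2.79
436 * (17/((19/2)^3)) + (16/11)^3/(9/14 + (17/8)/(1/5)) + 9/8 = 462834962111/46084852792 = 10.04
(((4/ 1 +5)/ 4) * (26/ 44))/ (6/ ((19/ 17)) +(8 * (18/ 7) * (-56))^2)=741/ 739642288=0.00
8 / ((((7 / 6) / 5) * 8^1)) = 4.29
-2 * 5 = -10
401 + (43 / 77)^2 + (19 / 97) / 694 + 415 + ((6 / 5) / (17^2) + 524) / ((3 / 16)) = 6247832238342847 / 1730221709370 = 3611.00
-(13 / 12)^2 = -169 / 144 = -1.17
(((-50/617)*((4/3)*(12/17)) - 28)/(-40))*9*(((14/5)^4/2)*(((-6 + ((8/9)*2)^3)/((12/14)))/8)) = -57332021593/5310056250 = -10.80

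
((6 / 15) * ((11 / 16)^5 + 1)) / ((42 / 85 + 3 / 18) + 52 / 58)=1789038333 / 6037962752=0.30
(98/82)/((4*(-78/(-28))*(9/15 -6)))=-1715/86346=-0.02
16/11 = 1.45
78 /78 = 1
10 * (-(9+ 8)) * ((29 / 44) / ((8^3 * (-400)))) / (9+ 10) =493 / 17121280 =0.00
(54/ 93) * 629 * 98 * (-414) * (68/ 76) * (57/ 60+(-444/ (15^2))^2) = -23642131318218/ 368125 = -64223107.15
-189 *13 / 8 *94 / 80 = -115479 / 320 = -360.87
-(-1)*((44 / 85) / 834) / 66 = 0.00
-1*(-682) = 682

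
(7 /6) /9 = 7 /54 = 0.13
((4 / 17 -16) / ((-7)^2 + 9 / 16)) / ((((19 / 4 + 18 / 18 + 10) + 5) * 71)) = -17152 / 79443533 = -0.00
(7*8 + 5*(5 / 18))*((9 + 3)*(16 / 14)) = 16528 / 21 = 787.05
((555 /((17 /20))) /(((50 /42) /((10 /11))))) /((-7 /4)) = -284.92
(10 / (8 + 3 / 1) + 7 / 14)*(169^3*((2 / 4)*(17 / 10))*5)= 2543728343 / 88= 28906003.90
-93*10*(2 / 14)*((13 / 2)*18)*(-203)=3155490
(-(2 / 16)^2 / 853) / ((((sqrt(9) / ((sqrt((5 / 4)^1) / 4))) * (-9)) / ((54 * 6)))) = 3 * sqrt(5) / 109184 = 0.00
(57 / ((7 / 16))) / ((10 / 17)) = 7752 / 35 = 221.49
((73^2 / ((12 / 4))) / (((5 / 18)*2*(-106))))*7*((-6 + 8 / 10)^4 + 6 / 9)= -25593177967 / 165625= -154524.85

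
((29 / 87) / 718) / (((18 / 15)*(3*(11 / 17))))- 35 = -14927135 / 426492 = -35.00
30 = 30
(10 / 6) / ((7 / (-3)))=-5 / 7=-0.71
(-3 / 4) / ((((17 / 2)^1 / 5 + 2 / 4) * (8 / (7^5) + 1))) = -16807 / 49324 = -0.34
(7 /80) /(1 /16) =7 /5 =1.40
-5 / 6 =-0.83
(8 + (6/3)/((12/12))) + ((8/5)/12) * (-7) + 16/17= 2552/255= 10.01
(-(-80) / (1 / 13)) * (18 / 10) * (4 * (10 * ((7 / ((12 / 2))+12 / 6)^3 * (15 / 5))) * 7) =49933520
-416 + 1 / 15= -6239 / 15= -415.93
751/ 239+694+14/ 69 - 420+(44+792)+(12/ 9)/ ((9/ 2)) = 165285551/ 148419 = 1113.64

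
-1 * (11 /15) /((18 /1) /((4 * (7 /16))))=-77 /1080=-0.07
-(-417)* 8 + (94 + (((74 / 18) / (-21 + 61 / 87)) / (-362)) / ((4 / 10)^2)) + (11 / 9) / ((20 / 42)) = 131664878693 / 38357520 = 3432.57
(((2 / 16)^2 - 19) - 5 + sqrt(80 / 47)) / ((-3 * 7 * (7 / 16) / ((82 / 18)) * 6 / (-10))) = -18.74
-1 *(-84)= 84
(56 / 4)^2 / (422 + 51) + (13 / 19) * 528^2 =1714246540 / 8987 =190747.36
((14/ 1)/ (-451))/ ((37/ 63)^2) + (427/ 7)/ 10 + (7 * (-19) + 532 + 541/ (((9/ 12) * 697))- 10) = 124708084019/ 314883690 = 396.04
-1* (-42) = 42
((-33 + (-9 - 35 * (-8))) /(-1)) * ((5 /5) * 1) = -238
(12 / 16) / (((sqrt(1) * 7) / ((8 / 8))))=3 / 28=0.11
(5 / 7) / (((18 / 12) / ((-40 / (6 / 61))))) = -12200 / 63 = -193.65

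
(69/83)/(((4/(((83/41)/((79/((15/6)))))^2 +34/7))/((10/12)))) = 164219773565/195050921632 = 0.84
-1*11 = -11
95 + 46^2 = 2211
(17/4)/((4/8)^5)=136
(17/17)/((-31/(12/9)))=-4/93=-0.04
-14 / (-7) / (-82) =-1 / 41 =-0.02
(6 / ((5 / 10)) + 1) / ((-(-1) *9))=13 / 9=1.44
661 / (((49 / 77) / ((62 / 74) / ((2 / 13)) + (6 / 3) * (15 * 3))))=7336439 / 74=99141.07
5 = 5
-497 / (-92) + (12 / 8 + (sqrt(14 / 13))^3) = 14 * sqrt(182) / 169 + 635 / 92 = 8.02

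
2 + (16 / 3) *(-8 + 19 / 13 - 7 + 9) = -866 / 39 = -22.21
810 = 810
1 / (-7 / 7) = -1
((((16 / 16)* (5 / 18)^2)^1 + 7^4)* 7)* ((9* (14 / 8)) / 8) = 38119501 / 1152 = 33089.84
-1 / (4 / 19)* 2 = -19 / 2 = -9.50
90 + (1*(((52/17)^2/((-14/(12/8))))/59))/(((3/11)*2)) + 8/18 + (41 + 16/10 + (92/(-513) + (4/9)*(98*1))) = 54001773613/306150705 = 176.39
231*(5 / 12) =385 / 4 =96.25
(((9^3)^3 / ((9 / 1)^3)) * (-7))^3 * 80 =-4118596792549655880240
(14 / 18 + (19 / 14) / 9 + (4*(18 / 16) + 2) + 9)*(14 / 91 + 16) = 3450 / 13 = 265.38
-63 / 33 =-21 / 11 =-1.91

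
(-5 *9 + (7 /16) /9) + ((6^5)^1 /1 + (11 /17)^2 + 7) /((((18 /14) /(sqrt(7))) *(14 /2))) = -6473 /144 + 2249408 *sqrt(7) /2601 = 2243.16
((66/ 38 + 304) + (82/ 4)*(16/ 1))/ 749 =12041/ 14231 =0.85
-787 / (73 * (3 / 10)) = -7870 / 219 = -35.94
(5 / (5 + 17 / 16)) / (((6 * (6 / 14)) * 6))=140 / 2619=0.05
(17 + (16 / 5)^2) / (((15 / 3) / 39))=26559 / 125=212.47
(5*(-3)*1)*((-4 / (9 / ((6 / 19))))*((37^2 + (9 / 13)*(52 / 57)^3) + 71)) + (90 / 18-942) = 819335509 / 390963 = 2095.69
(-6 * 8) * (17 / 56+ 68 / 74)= -58.68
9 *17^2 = 2601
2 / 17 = 0.12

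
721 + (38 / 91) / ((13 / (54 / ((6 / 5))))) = 854653 / 1183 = 722.45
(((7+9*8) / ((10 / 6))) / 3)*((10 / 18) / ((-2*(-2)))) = 79 / 36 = 2.19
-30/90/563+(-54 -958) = -1709269/1689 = -1012.00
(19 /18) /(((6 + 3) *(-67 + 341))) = 19 /44388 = 0.00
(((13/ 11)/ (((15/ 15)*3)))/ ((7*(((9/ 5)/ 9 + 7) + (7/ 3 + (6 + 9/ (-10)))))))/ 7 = 130/ 236621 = 0.00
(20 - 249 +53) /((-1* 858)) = 8 /39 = 0.21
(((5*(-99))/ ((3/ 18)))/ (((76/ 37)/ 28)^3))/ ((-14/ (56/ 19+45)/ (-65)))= -218252606747175/ 130321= -1674730908.66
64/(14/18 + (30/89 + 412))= 51264/330905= 0.15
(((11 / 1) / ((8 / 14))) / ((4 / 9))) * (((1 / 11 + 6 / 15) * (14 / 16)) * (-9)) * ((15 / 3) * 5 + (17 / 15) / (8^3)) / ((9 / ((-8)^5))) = 762115473 / 50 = 15242309.46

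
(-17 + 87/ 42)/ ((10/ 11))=-2299/ 140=-16.42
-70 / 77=-10 / 11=-0.91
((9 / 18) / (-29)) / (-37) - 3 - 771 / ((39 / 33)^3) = -2216369435 / 4714762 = -470.09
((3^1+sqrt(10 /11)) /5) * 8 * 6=48 * sqrt(110) /55+144 /5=37.95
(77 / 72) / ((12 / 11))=847 / 864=0.98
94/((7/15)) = 1410/7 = 201.43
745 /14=53.21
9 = 9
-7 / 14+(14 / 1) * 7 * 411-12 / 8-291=39985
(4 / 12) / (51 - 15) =1 / 108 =0.01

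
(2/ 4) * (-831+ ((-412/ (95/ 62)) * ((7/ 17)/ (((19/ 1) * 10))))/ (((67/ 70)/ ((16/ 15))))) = -25646757671/ 61676850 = -415.82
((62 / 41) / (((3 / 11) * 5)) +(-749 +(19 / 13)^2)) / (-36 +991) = -77510042 / 99257925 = -0.78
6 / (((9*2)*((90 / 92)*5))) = 0.07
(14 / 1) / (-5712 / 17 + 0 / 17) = -1 / 24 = -0.04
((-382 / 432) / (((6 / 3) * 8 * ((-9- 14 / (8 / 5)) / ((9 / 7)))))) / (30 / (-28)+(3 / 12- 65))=-191 / 3140472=-0.00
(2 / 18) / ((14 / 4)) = 0.03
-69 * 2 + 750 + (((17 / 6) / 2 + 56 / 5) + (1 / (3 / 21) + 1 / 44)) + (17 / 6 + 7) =35281 / 55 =641.47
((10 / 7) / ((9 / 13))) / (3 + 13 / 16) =0.54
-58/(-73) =58/73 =0.79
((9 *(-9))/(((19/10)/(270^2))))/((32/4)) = -7381125/19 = -388480.26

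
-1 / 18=-0.06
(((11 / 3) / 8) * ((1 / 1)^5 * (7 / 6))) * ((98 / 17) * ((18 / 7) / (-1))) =-539 / 68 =-7.93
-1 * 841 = -841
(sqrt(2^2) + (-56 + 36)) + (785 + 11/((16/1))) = 12283/16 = 767.69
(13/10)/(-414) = -13/4140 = -0.00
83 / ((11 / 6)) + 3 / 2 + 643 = 15175 / 22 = 689.77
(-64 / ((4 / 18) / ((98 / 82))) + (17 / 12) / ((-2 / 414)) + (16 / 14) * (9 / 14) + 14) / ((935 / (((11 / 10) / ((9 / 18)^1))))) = -5004101 / 3415300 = -1.47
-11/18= -0.61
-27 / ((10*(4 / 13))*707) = -351 / 28280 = -0.01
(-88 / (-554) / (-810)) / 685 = -22 / 76846725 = -0.00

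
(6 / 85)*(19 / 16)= 0.08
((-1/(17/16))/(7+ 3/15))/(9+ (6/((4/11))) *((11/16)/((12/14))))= -0.01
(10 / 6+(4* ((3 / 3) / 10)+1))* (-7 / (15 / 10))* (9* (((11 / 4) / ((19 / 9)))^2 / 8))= -1577961 / 57760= -27.32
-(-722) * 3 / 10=1083 / 5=216.60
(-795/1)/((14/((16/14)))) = -3180/49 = -64.90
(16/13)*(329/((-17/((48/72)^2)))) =-21056/1989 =-10.59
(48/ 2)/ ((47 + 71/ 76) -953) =-1824/ 68785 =-0.03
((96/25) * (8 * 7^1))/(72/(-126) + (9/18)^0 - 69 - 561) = -12544/36725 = -0.34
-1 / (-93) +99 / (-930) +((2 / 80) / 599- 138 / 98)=-164195719 / 109185720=-1.50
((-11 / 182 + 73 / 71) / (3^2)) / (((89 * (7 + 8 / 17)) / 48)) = 1700680 / 219086049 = 0.01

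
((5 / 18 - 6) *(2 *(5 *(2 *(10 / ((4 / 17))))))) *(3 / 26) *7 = -306425 / 78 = -3928.53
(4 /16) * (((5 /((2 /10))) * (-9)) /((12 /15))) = -1125 /16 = -70.31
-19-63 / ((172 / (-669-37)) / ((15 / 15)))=20605 / 86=239.59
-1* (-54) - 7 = 47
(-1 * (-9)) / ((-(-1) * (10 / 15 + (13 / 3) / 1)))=9 / 5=1.80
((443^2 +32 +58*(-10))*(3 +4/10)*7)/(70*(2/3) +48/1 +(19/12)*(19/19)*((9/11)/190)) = 6148142616/124969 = 49197.34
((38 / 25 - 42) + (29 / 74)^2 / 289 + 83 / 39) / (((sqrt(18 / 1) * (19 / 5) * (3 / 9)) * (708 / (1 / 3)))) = -59175995677 * sqrt(2) / 24907721585760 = -0.00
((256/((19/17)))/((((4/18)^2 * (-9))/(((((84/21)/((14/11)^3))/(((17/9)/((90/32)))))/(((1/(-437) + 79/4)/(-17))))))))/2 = 7587738180/11840017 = 640.86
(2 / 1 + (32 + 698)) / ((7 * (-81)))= -1.29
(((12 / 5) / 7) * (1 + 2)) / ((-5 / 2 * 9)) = -8 / 175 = -0.05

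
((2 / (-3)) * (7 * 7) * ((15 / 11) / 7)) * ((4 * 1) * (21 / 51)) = -1960 / 187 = -10.48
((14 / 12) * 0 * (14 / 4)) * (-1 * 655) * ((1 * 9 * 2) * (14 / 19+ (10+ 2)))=0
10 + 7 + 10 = 27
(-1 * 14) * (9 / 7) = -18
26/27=0.96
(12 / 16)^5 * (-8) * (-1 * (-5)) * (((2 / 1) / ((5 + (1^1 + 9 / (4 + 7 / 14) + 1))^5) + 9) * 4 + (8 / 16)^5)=-342.02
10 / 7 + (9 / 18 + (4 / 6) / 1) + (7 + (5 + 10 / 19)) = 12067 / 798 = 15.12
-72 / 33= -24 / 11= -2.18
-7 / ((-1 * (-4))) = -1.75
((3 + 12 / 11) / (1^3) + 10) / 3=155 / 33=4.70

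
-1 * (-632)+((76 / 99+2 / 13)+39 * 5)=1065535 / 1287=827.92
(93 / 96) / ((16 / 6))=93 / 256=0.36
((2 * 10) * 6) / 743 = 120 / 743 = 0.16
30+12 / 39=30.31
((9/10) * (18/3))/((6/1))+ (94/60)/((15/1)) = 226/225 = 1.00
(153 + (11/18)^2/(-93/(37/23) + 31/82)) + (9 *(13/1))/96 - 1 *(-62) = 8877647207/41059872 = 216.21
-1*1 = -1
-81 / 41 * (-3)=243 / 41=5.93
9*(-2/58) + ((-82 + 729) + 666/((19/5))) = 452896/551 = 821.95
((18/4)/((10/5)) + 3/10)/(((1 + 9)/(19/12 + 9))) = 2159/800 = 2.70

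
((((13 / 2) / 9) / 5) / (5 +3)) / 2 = 13 / 1440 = 0.01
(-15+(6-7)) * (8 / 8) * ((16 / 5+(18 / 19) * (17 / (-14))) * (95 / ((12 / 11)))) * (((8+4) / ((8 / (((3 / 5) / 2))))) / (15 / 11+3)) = -164923 / 560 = -294.51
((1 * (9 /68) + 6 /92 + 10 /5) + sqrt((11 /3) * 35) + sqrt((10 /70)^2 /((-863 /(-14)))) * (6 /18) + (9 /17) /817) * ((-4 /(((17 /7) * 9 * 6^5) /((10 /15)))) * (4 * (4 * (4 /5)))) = -112 * sqrt(1155) /1673055 - 78647996 /178150800195 - 16 * sqrt(12082) /1443846465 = -0.00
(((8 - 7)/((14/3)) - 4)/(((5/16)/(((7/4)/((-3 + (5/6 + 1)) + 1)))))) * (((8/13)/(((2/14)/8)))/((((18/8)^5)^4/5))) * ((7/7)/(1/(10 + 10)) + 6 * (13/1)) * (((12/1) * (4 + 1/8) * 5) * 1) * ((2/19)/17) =562862696178531696640/1890742120836297927237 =0.30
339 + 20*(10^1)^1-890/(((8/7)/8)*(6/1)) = -1498/3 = -499.33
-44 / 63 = -0.70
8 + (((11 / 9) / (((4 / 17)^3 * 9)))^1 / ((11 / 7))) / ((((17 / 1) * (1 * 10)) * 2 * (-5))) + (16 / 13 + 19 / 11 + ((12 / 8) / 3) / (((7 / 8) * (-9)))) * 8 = 16165603777 / 518918400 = 31.15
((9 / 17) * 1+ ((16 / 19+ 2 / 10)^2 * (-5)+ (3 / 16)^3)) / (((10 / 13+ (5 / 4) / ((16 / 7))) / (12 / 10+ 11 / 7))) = -258545022879 / 25088056000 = -10.31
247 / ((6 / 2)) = 247 / 3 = 82.33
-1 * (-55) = 55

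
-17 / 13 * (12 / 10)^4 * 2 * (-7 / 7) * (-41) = -1806624 / 8125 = -222.35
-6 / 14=-3 / 7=-0.43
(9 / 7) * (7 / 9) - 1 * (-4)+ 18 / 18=6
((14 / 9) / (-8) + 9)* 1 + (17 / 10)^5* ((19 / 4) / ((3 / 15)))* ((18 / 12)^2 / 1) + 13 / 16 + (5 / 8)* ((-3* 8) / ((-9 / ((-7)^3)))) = 566459923 / 2880000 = 196.69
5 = 5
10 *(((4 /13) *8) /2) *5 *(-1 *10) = -8000 /13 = -615.38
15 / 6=5 / 2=2.50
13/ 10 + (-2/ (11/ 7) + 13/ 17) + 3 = 7091/ 1870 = 3.79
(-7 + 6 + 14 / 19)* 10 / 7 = -50 / 133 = -0.38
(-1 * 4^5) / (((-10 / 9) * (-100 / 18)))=-20736 / 125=-165.89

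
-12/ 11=-1.09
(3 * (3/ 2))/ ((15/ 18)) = 27/ 5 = 5.40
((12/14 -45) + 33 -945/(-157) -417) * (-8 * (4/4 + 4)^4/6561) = 321.69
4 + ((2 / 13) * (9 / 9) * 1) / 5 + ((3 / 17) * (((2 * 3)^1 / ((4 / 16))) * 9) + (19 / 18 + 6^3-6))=5036227 / 19890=253.20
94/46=47/23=2.04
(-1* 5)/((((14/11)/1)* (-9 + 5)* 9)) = 55/504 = 0.11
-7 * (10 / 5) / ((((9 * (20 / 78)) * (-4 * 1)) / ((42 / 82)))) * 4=637 / 205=3.11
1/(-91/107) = -107/91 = -1.18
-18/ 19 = -0.95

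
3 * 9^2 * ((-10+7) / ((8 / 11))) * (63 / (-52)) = 505197 / 416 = 1214.42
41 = 41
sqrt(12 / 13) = 2 * sqrt(39) / 13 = 0.96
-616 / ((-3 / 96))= 19712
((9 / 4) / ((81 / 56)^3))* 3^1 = 43904 / 19683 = 2.23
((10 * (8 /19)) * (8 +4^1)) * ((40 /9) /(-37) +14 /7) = 200320 /2109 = 94.98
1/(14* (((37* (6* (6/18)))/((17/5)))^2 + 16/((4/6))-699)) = -289/814450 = -0.00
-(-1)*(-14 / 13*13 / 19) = -14 / 19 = -0.74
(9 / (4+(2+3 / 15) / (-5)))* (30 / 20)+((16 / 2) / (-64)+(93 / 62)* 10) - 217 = -141213 / 712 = -198.33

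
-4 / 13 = -0.31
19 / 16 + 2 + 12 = 243 / 16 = 15.19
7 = 7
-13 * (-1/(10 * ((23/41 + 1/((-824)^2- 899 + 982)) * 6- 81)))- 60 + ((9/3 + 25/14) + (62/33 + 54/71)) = -6252069969316/118879450305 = -52.59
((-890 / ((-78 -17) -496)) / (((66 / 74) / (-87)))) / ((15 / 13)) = -2482922 / 19503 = -127.31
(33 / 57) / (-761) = -0.00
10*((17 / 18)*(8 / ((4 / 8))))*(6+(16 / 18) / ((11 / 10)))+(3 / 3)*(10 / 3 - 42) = 882188 / 891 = 990.11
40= 40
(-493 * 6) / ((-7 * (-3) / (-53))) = 52258 / 7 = 7465.43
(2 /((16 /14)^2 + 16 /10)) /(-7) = -35 /356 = -0.10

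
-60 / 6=-10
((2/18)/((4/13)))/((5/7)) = 91/180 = 0.51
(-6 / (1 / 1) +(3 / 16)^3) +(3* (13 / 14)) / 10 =-819279 / 143360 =-5.71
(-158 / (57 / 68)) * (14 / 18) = -75208 / 513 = -146.60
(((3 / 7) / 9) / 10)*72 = 0.34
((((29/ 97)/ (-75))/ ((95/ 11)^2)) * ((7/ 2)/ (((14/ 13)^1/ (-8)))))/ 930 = 45617/ 30530446875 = 0.00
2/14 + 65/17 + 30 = 4042/119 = 33.97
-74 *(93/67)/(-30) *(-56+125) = 79143/335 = 236.25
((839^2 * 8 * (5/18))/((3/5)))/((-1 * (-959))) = 70392100/25893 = 2718.58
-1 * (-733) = 733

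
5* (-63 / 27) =-35 / 3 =-11.67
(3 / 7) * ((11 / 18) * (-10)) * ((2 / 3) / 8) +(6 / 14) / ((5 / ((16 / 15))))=-799 / 6300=-0.13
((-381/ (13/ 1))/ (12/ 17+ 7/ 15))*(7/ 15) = -45339/ 3887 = -11.66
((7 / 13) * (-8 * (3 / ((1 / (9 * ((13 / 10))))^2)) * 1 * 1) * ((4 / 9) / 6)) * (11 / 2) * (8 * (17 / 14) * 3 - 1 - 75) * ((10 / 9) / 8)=23452 / 5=4690.40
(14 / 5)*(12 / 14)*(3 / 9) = 0.80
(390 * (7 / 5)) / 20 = 273 / 10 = 27.30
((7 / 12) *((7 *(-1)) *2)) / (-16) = 49 / 96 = 0.51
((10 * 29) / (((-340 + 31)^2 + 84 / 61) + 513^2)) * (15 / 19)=44225 / 69279491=0.00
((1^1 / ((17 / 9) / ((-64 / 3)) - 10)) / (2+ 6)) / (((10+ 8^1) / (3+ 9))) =-16 / 1937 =-0.01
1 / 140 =0.01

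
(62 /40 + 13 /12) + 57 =1789 /30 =59.63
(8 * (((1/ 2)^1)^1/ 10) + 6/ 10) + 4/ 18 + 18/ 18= 20/ 9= 2.22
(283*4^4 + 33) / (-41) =-72481 / 41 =-1767.83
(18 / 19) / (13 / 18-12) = -324 / 3857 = -0.08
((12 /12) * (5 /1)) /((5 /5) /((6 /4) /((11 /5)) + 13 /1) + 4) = 1505 /1226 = 1.23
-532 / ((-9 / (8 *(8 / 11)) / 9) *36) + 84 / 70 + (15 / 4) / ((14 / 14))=180041 / 1980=90.93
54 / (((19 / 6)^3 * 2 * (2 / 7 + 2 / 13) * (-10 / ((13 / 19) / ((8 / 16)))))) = -862407 / 3258025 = -0.26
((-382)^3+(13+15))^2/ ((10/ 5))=1553637679921800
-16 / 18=-8 / 9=-0.89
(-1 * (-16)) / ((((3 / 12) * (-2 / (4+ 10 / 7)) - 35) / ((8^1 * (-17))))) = 165376 / 2667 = 62.01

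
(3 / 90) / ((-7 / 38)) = -0.18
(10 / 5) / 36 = 1 / 18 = 0.06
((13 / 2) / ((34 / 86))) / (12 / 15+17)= 2795 / 3026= 0.92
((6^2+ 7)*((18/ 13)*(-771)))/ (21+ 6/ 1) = -22102/ 13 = -1700.15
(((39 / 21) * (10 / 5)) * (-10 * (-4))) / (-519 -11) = -104 / 371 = -0.28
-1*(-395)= 395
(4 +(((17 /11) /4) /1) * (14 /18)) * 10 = 43.01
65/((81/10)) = 650/81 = 8.02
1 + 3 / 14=1.21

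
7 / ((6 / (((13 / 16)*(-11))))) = -1001 / 96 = -10.43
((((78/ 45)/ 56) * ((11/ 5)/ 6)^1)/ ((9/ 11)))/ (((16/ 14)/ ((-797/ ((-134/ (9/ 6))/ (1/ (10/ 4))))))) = 1253681/ 28944000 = 0.04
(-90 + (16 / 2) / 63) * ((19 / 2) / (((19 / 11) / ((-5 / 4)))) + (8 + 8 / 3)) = -36803 / 108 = -340.77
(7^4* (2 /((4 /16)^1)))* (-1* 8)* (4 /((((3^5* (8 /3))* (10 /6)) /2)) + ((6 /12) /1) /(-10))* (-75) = -4417840 /9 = -490871.11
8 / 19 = 0.42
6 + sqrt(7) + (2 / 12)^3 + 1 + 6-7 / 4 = sqrt(7) + 2431 / 216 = 13.90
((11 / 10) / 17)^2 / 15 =0.00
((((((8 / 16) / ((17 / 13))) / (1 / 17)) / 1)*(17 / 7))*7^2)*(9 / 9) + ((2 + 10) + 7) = 1585 / 2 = 792.50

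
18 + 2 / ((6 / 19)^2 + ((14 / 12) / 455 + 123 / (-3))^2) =1661409867258 / 92294447281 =18.00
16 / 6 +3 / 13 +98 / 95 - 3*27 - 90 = -618998 / 3705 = -167.07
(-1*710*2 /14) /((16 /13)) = -4615 /56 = -82.41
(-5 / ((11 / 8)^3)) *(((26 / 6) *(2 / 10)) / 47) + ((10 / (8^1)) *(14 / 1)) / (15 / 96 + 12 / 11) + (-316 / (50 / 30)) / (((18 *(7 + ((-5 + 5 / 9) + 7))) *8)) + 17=4372872630427 / 141706618680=30.86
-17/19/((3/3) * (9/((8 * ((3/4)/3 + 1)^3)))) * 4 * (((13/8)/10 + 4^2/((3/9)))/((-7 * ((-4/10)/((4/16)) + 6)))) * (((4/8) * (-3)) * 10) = -40938125/280896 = -145.74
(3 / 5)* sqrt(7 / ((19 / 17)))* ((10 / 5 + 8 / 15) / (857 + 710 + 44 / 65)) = 26* sqrt(2261) / 509495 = 0.00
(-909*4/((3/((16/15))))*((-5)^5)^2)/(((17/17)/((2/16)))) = -1578125000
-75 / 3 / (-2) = 25 / 2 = 12.50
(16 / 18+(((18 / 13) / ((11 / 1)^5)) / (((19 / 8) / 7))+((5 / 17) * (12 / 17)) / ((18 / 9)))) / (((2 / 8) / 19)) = 410854165048 / 5445617463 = 75.45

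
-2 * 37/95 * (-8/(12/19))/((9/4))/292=148/9855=0.02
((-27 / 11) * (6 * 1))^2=26244 / 121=216.89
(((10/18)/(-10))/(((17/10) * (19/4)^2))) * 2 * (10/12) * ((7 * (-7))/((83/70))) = 1372000/13753017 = 0.10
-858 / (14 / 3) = -1287 / 7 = -183.86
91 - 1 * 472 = -381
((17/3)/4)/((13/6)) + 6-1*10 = -87/26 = -3.35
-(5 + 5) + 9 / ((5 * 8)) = -391 / 40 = -9.78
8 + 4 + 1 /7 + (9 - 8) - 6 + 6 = 92 /7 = 13.14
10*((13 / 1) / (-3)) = -130 / 3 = -43.33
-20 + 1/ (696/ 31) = -13889/ 696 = -19.96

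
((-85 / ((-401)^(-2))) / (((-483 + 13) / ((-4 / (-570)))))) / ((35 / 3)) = 2733617 / 156275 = 17.49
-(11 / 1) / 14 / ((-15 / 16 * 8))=11 / 105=0.10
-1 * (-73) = 73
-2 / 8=-1 / 4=-0.25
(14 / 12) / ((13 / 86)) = 301 / 39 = 7.72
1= 1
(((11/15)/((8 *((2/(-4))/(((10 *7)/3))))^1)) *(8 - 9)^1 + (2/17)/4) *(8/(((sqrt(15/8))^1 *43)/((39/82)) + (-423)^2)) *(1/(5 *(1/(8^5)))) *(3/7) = 10447749989793792/19315954882643755 - 3959323623424 *sqrt(30)/57947864647931265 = 0.54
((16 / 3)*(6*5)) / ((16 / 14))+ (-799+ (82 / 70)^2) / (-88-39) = 22757594 / 155575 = 146.28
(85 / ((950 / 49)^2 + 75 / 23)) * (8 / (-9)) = -7510328 / 37687635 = -0.20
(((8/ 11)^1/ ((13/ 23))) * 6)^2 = 1218816/ 20449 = 59.60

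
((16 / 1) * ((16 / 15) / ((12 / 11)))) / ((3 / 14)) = 9856 / 135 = 73.01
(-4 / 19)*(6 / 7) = -24 / 133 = -0.18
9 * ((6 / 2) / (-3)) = -9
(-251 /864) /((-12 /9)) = 251 /1152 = 0.22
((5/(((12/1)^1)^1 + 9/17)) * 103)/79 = 8755/16827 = 0.52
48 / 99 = 16 / 33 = 0.48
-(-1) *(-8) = -8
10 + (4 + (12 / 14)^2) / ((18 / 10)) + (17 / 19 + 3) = 138464 / 8379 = 16.53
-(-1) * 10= 10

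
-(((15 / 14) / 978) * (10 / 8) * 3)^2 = -5625 / 333281536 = -0.00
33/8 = 4.12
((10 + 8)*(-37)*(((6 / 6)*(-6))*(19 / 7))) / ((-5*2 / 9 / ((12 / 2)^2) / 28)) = -49198752 / 5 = -9839750.40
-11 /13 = -0.85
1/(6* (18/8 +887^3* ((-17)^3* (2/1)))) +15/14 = 1.07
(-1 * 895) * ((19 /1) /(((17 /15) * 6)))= -85025 /34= -2500.74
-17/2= -8.50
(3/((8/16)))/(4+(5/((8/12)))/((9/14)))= 18/47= 0.38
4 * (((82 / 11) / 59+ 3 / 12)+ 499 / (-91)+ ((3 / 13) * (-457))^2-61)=33953816643 / 767767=44224.12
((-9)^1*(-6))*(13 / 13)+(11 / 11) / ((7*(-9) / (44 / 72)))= 61225 / 1134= 53.99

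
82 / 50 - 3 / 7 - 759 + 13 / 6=-793403 / 1050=-755.62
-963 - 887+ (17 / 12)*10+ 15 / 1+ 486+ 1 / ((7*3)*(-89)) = -1663203 / 1246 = -1334.83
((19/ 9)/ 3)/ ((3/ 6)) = 1.41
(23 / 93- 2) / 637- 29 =-1718152 / 59241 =-29.00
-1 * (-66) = 66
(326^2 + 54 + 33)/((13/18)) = 1914534/13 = 147271.85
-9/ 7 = -1.29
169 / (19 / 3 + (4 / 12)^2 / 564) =65988 / 2473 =26.68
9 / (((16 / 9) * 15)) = 0.34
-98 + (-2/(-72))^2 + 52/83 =-10474189/107568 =-97.37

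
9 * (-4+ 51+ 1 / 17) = 7200 / 17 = 423.53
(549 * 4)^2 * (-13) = -62691408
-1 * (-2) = 2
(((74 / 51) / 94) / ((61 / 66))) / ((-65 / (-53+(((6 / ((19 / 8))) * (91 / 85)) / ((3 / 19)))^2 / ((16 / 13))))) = -1090371722 / 22889052875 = -0.05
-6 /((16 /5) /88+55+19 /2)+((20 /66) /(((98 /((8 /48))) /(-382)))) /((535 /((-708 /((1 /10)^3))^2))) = -75518707702064180 /409420627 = -184452620.90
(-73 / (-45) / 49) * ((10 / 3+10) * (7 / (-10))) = -292 / 945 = -0.31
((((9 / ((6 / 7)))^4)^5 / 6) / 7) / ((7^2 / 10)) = 1351887412278676135263345 / 1048576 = 1289260303763080725.92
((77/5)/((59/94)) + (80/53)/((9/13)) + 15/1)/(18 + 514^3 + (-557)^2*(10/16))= 46960408/153087414358815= 0.00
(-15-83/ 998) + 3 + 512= 498917/ 998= 499.92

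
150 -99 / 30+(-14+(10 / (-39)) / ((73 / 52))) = 290213 / 2190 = 132.52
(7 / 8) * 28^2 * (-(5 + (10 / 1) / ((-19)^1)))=-58310 / 19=-3068.95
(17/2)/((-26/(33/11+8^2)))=-1139/52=-21.90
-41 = -41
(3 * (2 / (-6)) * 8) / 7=-8 / 7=-1.14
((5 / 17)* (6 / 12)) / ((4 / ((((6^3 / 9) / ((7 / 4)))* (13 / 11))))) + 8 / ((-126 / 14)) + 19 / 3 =71161 / 11781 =6.04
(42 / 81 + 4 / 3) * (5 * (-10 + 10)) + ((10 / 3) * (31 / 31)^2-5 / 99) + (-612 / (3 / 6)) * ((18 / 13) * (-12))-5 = 26171806 / 1287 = 20335.51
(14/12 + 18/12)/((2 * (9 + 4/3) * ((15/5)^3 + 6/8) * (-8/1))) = -2/3441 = -0.00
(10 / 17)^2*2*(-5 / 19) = -1000 / 5491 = -0.18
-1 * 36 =-36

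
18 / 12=3 / 2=1.50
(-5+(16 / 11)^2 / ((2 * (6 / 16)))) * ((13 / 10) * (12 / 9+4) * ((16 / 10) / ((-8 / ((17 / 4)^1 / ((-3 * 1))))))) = -4.28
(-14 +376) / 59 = 362 / 59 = 6.14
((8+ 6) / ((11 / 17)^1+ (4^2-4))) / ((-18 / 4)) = -476 / 1935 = -0.25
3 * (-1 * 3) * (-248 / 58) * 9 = 10044 / 29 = 346.34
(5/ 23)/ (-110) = -1/ 506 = -0.00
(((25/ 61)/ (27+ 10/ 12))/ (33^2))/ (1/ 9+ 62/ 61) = 150/ 12508133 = 0.00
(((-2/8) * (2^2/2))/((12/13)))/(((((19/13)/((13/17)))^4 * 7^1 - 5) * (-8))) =10604499373/13845720591744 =0.00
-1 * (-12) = 12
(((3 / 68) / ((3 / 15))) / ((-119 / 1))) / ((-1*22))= 0.00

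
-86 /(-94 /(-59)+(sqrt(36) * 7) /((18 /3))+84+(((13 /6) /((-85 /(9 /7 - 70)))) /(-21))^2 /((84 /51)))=-46971517874400 /50574912763331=-0.93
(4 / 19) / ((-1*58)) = -2 / 551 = -0.00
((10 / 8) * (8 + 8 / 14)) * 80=6000 / 7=857.14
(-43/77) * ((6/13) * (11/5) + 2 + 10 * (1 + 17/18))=-80711/6435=-12.54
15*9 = 135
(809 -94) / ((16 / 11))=7865 / 16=491.56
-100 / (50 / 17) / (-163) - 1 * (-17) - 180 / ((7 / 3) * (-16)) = 100545 / 4564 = 22.03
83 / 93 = 0.89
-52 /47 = -1.11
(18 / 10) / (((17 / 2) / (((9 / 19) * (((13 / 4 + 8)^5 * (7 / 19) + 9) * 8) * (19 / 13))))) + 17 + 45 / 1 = 104724938459 / 1343680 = 77938.90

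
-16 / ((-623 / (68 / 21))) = 1088 / 13083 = 0.08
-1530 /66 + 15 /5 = -222 /11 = -20.18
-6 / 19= -0.32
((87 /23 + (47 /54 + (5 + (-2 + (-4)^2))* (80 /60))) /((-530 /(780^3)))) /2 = -13424589.17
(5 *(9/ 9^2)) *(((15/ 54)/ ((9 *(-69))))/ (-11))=25/ 1106622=0.00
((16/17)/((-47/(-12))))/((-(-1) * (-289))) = -192/230911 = -0.00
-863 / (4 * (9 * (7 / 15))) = -4315 / 84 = -51.37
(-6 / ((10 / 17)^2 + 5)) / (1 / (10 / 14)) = -578 / 721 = -0.80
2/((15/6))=4/5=0.80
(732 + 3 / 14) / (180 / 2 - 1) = 8.23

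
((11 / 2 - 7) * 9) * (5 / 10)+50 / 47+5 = -129 / 188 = -0.69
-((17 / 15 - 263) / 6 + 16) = 1244 / 45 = 27.64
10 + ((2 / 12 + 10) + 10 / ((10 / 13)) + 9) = 42.17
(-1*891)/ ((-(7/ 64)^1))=57024/ 7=8146.29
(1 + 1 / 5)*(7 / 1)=8.40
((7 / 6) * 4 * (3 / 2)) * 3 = 21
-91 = -91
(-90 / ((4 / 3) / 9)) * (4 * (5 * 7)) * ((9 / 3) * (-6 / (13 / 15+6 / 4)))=45927000 / 71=646859.15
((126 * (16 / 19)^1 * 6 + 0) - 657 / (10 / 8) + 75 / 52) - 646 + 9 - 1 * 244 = -3796519 / 4940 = -768.53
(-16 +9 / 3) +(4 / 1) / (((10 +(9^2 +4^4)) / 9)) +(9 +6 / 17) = -20902 / 5899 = -3.54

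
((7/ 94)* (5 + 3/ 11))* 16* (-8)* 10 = -259840/ 517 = -502.59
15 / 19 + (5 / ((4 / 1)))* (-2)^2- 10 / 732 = 40165 / 6954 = 5.78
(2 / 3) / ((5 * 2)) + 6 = 91 / 15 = 6.07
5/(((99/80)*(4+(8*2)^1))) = 20/99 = 0.20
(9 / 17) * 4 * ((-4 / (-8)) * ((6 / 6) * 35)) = 37.06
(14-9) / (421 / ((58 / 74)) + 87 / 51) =493 / 53130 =0.01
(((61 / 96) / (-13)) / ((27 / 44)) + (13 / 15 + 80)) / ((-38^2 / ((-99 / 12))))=37430239 / 81095040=0.46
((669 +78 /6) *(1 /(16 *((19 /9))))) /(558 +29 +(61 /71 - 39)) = 217899 /5923288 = 0.04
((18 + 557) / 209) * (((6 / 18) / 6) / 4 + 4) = 11.04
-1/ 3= -0.33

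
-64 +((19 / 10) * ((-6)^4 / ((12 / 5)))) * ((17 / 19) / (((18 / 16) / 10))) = 8096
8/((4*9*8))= 1/36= 0.03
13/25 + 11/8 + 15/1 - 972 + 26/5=-189981/200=-949.90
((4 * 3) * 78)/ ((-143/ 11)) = -72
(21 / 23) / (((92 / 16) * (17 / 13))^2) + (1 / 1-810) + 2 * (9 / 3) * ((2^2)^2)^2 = 2556379985 / 3516263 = 727.02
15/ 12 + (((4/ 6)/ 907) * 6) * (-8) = 4407/ 3628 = 1.21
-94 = -94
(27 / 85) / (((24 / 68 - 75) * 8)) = -1 / 1880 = -0.00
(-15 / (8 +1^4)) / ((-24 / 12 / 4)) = 10 / 3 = 3.33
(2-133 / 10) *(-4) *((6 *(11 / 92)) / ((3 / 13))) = 16159 / 115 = 140.51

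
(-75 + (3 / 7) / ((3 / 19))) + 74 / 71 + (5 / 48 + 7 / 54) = -15246059 / 214704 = -71.01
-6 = -6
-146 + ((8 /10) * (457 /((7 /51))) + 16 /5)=17646 /7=2520.86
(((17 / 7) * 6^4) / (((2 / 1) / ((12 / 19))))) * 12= 1586304 / 133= 11927.10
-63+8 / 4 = -61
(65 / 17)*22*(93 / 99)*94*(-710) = -268962200 / 51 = -5273768.63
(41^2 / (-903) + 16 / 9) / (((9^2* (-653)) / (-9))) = -0.00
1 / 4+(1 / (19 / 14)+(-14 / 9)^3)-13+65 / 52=-402433 / 27702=-14.53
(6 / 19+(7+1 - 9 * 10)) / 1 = -1552 / 19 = -81.68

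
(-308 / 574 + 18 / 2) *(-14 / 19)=-4858 / 779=-6.24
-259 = -259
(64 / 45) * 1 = 64 / 45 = 1.42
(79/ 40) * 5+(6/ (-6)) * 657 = -5177/ 8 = -647.12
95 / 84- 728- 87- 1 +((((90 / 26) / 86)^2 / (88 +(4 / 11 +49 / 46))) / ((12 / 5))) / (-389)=-753006112531903757 / 924082359876312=-814.87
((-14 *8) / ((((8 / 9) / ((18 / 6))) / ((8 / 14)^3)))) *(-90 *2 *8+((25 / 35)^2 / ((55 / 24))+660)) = 1452556800 / 26411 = 54998.18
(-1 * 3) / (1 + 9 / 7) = -21 / 16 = -1.31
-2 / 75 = -0.03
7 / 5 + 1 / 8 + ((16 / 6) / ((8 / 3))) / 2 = 81 / 40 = 2.02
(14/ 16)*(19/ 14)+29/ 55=1509/ 880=1.71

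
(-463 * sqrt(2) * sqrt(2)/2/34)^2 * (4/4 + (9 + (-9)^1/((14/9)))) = 12647771/16184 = 781.50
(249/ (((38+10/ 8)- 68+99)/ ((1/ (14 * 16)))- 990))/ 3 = 83/ 14746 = 0.01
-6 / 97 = -0.06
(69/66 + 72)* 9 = 14463/22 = 657.41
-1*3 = -3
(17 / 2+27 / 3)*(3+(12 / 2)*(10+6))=3465 / 2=1732.50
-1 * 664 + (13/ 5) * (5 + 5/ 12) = -7799/ 12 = -649.92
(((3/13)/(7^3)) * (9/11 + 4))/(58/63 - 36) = -1431/15485470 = -0.00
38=38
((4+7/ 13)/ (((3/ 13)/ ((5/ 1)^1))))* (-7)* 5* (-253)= 2612225/ 3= 870741.67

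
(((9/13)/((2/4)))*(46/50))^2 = 1.62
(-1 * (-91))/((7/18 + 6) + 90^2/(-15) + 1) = -1638/9587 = -0.17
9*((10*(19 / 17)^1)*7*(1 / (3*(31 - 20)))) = 3990 / 187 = 21.34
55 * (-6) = -330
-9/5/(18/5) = -1/2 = -0.50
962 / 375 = 2.57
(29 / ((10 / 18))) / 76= 261 / 380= 0.69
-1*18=-18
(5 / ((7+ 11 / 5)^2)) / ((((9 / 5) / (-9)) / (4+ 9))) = -8125 / 2116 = -3.84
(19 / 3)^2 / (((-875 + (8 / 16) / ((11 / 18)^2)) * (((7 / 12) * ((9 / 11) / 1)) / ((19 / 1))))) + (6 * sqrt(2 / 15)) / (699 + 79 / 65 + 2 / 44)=-36517316 / 19979757 + 572 * sqrt(30) / 1001373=-1.82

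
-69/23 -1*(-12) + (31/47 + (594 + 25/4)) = 609.91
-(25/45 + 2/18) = -2/3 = -0.67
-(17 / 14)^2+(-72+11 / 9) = -127453 / 1764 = -72.25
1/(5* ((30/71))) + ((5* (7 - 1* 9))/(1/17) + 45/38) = -239888/1425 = -168.34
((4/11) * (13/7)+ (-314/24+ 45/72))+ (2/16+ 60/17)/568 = -2959783/251328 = -11.78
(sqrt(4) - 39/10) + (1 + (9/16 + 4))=293/80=3.66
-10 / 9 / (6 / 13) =-65 / 27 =-2.41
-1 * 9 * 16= -144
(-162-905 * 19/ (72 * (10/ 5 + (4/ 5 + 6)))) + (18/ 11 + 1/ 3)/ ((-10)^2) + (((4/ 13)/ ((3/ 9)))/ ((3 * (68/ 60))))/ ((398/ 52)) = -10132359469/ 53586720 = -189.08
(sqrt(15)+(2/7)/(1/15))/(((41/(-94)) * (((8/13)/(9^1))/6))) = -247455/287 - 16497 * sqrt(15)/82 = -1641.39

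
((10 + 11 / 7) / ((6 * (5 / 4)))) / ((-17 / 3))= -162 / 595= -0.27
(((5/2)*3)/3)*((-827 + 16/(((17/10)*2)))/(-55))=13979/374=37.38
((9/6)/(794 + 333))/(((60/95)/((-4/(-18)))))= 19/40572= 0.00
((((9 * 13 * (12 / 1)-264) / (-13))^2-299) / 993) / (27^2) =1249069 / 122338593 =0.01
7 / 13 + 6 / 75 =201 / 325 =0.62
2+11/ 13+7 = 128/ 13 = 9.85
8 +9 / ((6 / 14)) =29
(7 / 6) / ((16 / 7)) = 49 / 96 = 0.51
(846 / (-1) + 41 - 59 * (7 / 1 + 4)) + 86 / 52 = -37761 / 26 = -1452.35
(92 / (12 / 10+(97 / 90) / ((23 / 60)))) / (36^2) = 2645 / 149472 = 0.02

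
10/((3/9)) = 30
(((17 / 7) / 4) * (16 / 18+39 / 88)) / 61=17935 / 1352736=0.01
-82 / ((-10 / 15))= 123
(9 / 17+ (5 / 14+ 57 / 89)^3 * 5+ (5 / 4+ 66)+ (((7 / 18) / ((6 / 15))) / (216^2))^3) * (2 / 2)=1416891403949657494948300794437 / 19477942101997014071214342144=72.74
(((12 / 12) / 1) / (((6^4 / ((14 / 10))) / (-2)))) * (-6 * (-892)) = -1561 / 135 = -11.56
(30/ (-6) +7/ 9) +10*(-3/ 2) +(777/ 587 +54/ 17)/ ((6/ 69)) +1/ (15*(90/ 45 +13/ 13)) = 3248337/ 99790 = 32.55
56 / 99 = 0.57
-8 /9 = -0.89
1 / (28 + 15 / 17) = 17 / 491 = 0.03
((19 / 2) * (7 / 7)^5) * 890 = 8455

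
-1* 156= -156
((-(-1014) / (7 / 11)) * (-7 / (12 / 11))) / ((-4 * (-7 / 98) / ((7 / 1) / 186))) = -1002001 / 744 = -1346.78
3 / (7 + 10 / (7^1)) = 21 / 59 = 0.36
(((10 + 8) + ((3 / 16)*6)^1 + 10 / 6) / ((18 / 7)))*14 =24451 / 216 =113.20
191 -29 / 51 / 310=3019681 / 15810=191.00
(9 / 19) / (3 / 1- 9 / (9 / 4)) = -9 / 19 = -0.47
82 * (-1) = -82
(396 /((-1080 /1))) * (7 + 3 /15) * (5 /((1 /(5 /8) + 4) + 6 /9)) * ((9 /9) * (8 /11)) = -72 /47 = -1.53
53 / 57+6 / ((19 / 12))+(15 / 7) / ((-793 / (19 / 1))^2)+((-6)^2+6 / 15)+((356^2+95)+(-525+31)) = 158548145658727 / 1254553755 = 126378.12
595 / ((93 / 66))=13090 / 31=422.26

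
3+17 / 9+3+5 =12.89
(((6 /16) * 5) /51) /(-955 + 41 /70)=-175 /4543012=-0.00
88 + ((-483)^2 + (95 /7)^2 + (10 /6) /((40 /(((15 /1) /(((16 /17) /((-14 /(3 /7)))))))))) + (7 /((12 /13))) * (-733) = 2144844379 /9408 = 227980.91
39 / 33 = 13 / 11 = 1.18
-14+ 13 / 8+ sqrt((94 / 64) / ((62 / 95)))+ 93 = sqrt(138415) / 248+ 645 / 8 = 82.13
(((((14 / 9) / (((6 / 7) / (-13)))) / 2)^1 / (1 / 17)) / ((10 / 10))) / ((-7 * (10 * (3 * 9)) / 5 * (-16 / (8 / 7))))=-221 / 5832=-0.04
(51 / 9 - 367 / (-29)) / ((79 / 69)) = 36662 / 2291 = 16.00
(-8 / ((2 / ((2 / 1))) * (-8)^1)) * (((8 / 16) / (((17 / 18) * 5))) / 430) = 9 / 36550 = 0.00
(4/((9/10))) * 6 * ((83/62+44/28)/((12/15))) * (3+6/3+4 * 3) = 357850/217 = 1649.08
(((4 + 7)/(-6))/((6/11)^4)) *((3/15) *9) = -37.28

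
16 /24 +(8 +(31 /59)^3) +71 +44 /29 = 1453183694 /17867973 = 81.33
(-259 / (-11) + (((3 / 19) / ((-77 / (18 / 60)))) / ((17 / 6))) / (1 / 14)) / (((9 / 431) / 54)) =98322306 / 1615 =60880.68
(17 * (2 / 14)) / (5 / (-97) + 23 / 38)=62662 / 14287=4.39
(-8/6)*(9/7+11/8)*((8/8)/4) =-0.89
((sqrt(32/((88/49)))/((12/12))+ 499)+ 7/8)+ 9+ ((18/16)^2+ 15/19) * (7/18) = 14 * sqrt(11)/11+ 3718583/7296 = 513.90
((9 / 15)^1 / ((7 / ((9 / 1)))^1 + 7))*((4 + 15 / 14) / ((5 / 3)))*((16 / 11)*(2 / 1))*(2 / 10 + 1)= 276048 / 336875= 0.82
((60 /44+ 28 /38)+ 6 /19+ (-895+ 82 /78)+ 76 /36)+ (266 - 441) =-26028295 /24453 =-1064.42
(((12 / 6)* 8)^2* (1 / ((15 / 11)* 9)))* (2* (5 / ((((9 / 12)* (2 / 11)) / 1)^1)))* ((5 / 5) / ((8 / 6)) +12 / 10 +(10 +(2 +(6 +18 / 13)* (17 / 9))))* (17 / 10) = 5729584256 / 78975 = 72549.34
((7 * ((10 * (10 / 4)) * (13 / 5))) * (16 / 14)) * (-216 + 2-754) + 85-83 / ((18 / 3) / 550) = -510883.33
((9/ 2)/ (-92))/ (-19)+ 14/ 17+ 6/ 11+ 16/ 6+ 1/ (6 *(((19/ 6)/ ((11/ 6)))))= 2703079/ 653752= 4.13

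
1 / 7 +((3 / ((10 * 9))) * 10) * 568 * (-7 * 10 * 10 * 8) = -22265597 / 21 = -1060266.52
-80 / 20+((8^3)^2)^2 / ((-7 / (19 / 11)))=-1305670058292 / 77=-16956754003.79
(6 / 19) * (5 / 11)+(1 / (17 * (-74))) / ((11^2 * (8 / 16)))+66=95648237 / 1446071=66.14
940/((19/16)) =15040/19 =791.58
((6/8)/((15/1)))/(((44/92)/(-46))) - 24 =-3169/110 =-28.81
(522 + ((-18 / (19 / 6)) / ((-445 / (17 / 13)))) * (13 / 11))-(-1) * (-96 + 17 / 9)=358178779 / 837045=427.91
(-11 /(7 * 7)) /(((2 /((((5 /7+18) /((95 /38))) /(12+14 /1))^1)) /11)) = -15851 /44590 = -0.36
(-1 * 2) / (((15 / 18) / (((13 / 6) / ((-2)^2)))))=-13 / 10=-1.30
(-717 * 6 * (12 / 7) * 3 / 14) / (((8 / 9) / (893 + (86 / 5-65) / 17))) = -6591681423 / 4165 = -1582636.60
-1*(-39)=39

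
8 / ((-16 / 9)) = -9 / 2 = -4.50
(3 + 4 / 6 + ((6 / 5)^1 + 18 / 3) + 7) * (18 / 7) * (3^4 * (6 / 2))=11164.11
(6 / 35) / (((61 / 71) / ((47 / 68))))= 10011 / 72590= 0.14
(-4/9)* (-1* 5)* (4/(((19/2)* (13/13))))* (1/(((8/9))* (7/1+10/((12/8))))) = 60/779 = 0.08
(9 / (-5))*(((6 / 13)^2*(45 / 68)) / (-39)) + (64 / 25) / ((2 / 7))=8372251 / 933725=8.97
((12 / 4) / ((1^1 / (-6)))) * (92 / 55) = -1656 / 55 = -30.11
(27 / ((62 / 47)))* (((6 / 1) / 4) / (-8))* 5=-19035 / 992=-19.19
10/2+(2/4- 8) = -5/2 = -2.50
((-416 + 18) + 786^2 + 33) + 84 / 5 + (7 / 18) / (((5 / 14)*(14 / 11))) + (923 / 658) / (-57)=617448.63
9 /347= 0.03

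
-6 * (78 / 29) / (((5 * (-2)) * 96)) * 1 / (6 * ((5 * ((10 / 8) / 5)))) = 13 / 5800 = 0.00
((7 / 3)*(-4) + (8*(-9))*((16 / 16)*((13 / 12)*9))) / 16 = -1067 / 24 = -44.46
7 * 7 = 49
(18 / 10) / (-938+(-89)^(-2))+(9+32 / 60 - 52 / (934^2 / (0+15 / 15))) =231666078507041 / 24305682102495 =9.53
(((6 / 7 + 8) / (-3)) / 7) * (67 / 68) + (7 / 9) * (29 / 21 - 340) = -11865619 / 44982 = -263.79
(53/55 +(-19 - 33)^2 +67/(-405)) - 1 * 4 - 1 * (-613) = 14762971/4455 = 3313.80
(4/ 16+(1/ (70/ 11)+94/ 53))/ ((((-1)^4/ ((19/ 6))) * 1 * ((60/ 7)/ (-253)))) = -77782067/ 381600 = -203.83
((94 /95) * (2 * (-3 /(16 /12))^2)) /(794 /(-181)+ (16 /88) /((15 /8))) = -22739211 /9736664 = -2.34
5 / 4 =1.25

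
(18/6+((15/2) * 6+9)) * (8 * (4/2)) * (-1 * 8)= -7296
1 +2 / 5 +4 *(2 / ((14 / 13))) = 309 / 35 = 8.83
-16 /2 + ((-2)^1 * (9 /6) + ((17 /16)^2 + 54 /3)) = 2081 /256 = 8.13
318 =318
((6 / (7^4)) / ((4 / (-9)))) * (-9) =243 / 4802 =0.05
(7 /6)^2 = 49 /36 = 1.36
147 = 147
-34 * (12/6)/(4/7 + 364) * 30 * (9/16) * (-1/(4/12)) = 48195/5104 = 9.44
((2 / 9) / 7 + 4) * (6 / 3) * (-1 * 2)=-16.13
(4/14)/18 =0.02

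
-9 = -9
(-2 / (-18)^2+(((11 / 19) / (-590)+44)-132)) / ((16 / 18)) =-4994461 / 50445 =-99.01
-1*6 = -6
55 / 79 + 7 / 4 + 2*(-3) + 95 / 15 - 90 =-87.22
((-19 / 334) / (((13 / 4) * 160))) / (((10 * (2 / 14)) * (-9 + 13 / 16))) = 133 / 14220050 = 0.00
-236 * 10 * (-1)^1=2360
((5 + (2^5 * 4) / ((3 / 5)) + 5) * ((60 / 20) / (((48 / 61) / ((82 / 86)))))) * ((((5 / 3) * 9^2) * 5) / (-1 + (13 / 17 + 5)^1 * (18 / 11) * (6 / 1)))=9856.35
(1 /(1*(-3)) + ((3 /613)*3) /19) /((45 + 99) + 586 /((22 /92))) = -6391 /49860807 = -0.00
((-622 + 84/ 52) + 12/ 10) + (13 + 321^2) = 102434.82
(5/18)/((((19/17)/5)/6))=425/57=7.46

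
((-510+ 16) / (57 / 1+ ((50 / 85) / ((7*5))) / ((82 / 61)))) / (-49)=172159 / 973574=0.18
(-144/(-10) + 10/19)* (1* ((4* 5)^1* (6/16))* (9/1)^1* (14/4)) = 134001/38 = 3526.34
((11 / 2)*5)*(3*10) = 825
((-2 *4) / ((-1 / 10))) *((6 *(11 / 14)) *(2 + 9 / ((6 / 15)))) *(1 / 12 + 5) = 46970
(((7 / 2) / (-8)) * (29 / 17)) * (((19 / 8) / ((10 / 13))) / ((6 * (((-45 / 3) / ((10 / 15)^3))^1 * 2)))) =50141 / 13219200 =0.00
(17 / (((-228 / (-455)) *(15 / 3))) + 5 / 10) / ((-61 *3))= -1661 / 41724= -0.04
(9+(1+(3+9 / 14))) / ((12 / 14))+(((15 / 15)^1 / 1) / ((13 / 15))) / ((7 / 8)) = 18821 / 1092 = 17.24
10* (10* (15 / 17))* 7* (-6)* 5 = -315000 / 17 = -18529.41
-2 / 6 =-1 / 3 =-0.33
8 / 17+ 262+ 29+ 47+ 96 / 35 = 203022 / 595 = 341.21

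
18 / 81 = 2 / 9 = 0.22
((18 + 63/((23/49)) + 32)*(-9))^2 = 1454125689/529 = 2748819.83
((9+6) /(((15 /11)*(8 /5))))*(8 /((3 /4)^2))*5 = 4400 /9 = 488.89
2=2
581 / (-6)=-581 / 6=-96.83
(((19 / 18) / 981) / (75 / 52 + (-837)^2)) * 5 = 2470 / 321637494627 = 0.00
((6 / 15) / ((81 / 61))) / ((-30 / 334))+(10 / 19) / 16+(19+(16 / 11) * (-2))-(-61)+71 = 144.77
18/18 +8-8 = 1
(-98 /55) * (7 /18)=-343 /495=-0.69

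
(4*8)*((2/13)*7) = 34.46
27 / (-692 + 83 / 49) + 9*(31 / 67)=3116178 / 755425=4.13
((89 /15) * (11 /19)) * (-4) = -3916 /285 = -13.74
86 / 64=43 / 32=1.34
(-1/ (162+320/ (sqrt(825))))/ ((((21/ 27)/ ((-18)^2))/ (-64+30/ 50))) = 1235423178/ 7542115 - 14789952 * sqrt(33)/ 7542115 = 152.54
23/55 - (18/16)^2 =-2983/3520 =-0.85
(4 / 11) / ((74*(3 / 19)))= 38 / 1221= 0.03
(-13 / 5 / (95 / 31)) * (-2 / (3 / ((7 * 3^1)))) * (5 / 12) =2821 / 570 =4.95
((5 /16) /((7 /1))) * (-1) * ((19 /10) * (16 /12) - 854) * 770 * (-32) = -2809840 /3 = -936613.33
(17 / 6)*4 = 34 / 3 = 11.33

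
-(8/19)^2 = -64/361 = -0.18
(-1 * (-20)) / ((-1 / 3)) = -60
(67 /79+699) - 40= 52128 /79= 659.85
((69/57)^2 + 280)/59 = 101609/21299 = 4.77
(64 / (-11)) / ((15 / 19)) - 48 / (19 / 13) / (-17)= -289808 / 53295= -5.44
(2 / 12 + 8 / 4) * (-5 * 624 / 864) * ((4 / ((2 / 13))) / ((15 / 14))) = -15379 / 81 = -189.86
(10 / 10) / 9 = 1 / 9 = 0.11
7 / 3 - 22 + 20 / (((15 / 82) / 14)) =1511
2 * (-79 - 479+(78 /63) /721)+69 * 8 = -8539472 /15141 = -564.00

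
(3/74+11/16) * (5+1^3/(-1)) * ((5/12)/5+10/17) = 59047/30192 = 1.96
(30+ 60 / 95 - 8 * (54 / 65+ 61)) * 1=-573058 / 1235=-464.01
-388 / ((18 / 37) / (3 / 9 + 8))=-6646.30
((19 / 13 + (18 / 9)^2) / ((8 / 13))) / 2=71 / 16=4.44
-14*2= -28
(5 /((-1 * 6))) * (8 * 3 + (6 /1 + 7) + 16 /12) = -575 /18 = -31.94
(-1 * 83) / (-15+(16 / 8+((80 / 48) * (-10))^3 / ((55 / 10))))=24651 / 253861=0.10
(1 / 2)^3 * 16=2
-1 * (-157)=157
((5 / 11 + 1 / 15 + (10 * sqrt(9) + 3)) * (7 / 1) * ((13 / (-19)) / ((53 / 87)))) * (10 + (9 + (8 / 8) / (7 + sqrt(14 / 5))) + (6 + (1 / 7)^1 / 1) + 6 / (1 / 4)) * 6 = -47488048738 / 609235 + 4170374 * sqrt(70) / 609235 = -77889.74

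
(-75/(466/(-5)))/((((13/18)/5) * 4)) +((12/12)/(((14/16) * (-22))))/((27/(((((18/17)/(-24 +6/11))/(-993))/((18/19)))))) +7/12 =1.98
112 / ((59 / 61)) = 6832 / 59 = 115.80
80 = 80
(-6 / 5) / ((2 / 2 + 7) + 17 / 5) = -2 / 19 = -0.11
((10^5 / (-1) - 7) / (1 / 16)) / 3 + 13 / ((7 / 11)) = -11200355 / 21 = -533350.24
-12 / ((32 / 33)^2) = -3267 / 256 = -12.76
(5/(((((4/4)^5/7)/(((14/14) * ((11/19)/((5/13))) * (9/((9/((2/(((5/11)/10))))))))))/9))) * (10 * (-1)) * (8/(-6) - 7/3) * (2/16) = 1816815/19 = 95621.84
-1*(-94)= 94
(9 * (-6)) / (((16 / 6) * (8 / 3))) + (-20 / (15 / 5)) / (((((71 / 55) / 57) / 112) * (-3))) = 74853841 / 6816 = 10982.08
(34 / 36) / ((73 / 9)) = 17 / 146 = 0.12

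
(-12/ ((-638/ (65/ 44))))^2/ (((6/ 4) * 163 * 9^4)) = 0.00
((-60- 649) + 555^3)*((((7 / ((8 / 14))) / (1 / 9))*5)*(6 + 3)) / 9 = 188475865515 / 2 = 94237932757.50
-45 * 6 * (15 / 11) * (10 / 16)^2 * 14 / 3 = -118125 / 176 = -671.16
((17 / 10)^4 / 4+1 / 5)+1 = 3.29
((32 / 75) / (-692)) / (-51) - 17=-11249317 / 661725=-17.00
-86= -86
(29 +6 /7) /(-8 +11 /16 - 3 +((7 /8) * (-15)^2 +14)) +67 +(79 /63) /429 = 5824050776 /86729643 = 67.15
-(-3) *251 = 753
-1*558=-558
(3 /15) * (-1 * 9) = -1.80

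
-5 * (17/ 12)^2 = -1445/ 144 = -10.03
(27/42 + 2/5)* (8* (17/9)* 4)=63.03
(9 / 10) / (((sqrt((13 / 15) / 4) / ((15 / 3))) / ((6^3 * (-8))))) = -15552 * sqrt(195) / 13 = -16705.53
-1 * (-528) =528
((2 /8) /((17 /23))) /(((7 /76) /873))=381501 /119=3205.89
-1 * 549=-549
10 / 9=1.11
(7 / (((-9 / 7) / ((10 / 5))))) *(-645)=21070 / 3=7023.33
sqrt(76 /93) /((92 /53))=53*sqrt(1767) /4278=0.52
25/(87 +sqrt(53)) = 2175/7516 - 25 * sqrt(53)/7516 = 0.27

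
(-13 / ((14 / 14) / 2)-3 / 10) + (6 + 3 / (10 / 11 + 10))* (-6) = -1279 / 20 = -63.95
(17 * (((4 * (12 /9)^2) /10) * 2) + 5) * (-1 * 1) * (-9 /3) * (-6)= -2626 /5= -525.20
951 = 951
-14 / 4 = -7 / 2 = -3.50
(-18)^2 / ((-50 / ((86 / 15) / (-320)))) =1161 / 10000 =0.12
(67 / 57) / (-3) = -67 / 171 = -0.39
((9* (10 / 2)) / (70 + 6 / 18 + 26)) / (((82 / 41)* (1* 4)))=135 / 2312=0.06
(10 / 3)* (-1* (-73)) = 730 / 3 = 243.33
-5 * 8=-40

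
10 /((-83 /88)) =-880 /83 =-10.60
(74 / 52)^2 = 1369 / 676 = 2.03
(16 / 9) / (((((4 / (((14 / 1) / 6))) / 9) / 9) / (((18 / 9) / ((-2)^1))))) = -84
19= 19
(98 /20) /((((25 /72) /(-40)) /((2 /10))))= -14112 /125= -112.90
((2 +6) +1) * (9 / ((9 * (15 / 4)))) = 12 / 5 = 2.40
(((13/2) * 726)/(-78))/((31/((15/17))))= -1.72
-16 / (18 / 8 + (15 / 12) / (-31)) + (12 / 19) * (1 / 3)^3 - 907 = -21417373 / 23427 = -914.22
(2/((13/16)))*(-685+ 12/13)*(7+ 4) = -3130336/169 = -18522.70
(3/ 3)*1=1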